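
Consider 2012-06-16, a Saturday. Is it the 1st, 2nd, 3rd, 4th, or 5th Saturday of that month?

Day 16 falls in week ⌈16/7⌉ of the month.
Days 1–7 hold the 1st Saturday, 8–14 the 2nd, 15–21 the 3rd, 22–28 the 4th, 29–31 the 5th.
16 is in the range for the 3rd.

3rd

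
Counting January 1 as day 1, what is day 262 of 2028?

18 September 2028

January has 31 days (262 − 31 = 231 remain).
February has 29 days (231 − 29 = 202 remain).
March has 31 days (202 − 31 = 171 remain).
April has 30 days (171 − 30 = 141 remain).
May has 31 days (141 − 31 = 110 remain).
June has 30 days (110 − 30 = 80 remain).
July has 31 days (80 − 31 = 49 remain).
August has 31 days (49 − 31 = 18 remain).
18 into September → September 18.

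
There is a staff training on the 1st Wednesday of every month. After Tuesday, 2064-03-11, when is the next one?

March 2064 starts on a Saturday, so its 1st Wednesday is 2064-03-05 (4 days in).
That is not after 2064-03-11, so look at April 2064.
April 2064 starts on a Tuesday, so its 1st Wednesday is 2064-04-02 (1 day in).

2064-04-02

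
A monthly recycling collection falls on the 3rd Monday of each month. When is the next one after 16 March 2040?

19 March 2040

March 2040 starts on a Thursday; its first Monday is the 5th, so the 3rd Monday is the 19th — 19 March 2040.
19 March 2040 is after 16 March 2040, so that is the next one.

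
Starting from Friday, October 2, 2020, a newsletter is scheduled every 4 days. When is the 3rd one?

October 10, 2020

The 3rd occurrence is 2 intervals after the first: 2 × 4 = 8 days after October 2, 2020.
8 days later is October 10, 2020.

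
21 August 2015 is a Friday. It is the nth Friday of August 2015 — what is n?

3rd

Day 21 falls in week ⌈21/7⌉ of the month.
Days 1–7 hold the 1st Friday, 8–14 the 2nd, 15–21 the 3rd, 22–28 the 4th, 29–31 the 5th.
21 is in the range for the 3rd.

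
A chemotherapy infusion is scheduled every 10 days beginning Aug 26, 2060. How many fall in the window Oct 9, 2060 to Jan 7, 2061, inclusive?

Occurrences land 10·i days after Aug 26, 2060 for i = 0, 1, 2, …
Oct 9, 2060 is 44 days after the start; 44 ÷ 10 = 4 remainder 4; since the remainder is 4, round up to i = 5. First occurrence in the window: #6 on Oct 15, 2060 (5×10 = 50 days in).
Jan 7, 2061 is 134 days after the start; 134 ÷ 10 = 13 remainder 4. Last occurrence in the window: #14 on Jan 3, 2061.
Occurrences #6 through #14: 9 in total.

9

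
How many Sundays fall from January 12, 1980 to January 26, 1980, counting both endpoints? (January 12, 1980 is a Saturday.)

2

January 12, 1980 is a Saturday; the first Sunday on or after it is January 13, 1980 (1 day later).
From January 13, 1980 to January 26, 1980 is 26 − 13 = 13 days.
13 ÷ 7 = 1 full weeks with remainder 6, so 1 more Sundays after the first → 2.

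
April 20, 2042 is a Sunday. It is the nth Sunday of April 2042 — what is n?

3rd

Day 20 falls in week ⌈20/7⌉ of the month.
Days 1–7 hold the 1st Sunday, 8–14 the 2nd, 15–21 the 3rd, 22–28 the 4th, 29–31 the 5th.
20 is in the range for the 3rd.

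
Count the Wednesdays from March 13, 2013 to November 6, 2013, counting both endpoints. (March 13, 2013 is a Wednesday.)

35

March 13, 2013 is a Wednesday; the first Wednesday on or after it is March 13, 2013.
From March 13, 2013 to November 6, 2013: 18 + 30 + 31 + 30 + 31 + 31 + 30 + 31 + 6 = 238 days (rest of March, April, May, June, July, August, September, October, November).
238 ÷ 7 = 34 full weeks with remainder 0, so 34 more Wednesdays after the first → 35.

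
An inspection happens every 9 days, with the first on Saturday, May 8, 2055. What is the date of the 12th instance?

Aug 15, 2055

The 12th occurrence is 11 intervals after the first: 11 × 9 = 99 days after May 8, 2055.
May has 31 days — 23 days to the end of May leaves 76.
Jun has 30 days (46 left).
Jul has 31 days (15 left).
15 days into Aug → Aug 15, 2055.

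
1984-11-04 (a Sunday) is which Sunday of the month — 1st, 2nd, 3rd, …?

1st

Day 4 falls in week ⌈4/7⌉ of the month.
Days 1–7 hold the 1st Sunday, 8–14 the 2nd, 15–21 the 3rd, 22–28 the 4th, 29–31 the 5th.
4 is in the range for the 1st.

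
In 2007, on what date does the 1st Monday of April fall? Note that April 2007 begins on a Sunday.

April 2, 2007

April 2007 begins on a Sunday, so the first Monday is April 2 (1 day later).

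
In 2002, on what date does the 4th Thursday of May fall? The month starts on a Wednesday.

May 23, 2002

May 2002 begins on a Wednesday, so the first Thursday is May 2 (1 day later).
The 4th Thursday is 3 weeks later: 2 + 21 = 23.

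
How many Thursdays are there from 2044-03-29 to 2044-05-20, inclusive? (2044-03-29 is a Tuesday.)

2044-03-29 is a Tuesday; the first Thursday on or after it is 2044-03-31 (2 days later).
From 2044-03-31 to 2044-05-20: 0 + 30 + 20 = 50 days (rest of March, April, May).
50 ÷ 7 = 7 full weeks with remainder 1, so 7 more Thursdays after the first → 8.

8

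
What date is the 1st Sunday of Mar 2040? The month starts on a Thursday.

Mar 4, 2040

Mar 2040 begins on a Thursday, so the first Sunday is Mar 4 (3 days later).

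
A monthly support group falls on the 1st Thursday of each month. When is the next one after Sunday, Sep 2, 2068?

Sep 6, 2068

Sep 2068 starts on a Saturday, so its 1st Thursday is Sep 6, 2068 (5 days in).
Sep 6, 2068 is after Sep 2, 2068, so that is the next one.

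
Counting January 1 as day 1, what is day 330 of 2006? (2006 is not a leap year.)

January has 31 days (330 − 31 = 299 remain).
February has 28 days (299 − 28 = 271 remain).
March has 31 days (271 − 31 = 240 remain).
April has 30 days (240 − 30 = 210 remain).
May has 31 days (210 − 31 = 179 remain).
June has 30 days (179 − 30 = 149 remain).
July has 31 days (149 − 31 = 118 remain).
August has 31 days (118 − 31 = 87 remain).
September has 30 days (87 − 30 = 57 remain).
October has 31 days (57 − 31 = 26 remain).
26 into November → November 26.

26 November 2006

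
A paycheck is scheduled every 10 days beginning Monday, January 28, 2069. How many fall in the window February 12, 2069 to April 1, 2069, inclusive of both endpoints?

Occurrences land 10·i days after January 28, 2069 for i = 0, 1, 2, …
February 12, 2069 is 15 days after the start; 15 ÷ 10 = 1 remainder 5; since the remainder is 5, round up to i = 2. First occurrence in the window: #3 on February 17, 2069 (2×10 = 20 days in).
April 1, 2069 is 63 days after the start; 63 ÷ 10 = 6 remainder 3. Last occurrence in the window: #7 on March 29, 2069.
Occurrences #3 through #7: 5 in total.

5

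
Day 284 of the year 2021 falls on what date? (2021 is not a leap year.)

January has 31 days (284 − 31 = 253 remain).
February has 28 days (253 − 28 = 225 remain).
March has 31 days (225 − 31 = 194 remain).
April has 30 days (194 − 30 = 164 remain).
May has 31 days (164 − 31 = 133 remain).
June has 30 days (133 − 30 = 103 remain).
July has 31 days (103 − 31 = 72 remain).
August has 31 days (72 − 31 = 41 remain).
September has 30 days (41 − 30 = 11 remain).
11 into October → October 11.

2021-10-11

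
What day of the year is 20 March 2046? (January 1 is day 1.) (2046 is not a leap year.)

Days in months before March: 31 + 28 = 59.
Plus 20 days into March → day 79.

79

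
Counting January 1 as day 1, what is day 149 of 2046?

2046-05-29

January has 31 days (149 − 31 = 118 remain).
February has 28 days (118 − 28 = 90 remain).
March has 31 days (90 − 31 = 59 remain).
April has 30 days (59 − 30 = 29 remain).
29 into May → May 29.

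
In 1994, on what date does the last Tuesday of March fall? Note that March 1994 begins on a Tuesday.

March 1994 begins on a Tuesday, so the first Tuesday is March 1.
March 1994 has 31 days. Adding weeks: 1, 8, 15, 22, 29 — the last one ≤ 31 is the 29th.

March 29, 1994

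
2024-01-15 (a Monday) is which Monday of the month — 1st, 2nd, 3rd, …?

3rd

Day 15 falls in week ⌈15/7⌉ of the month.
Days 1–7 hold the 1st Monday, 8–14 the 2nd, 15–21 the 3rd, 22–28 the 4th, 29–31 the 5th.
15 is in the range for the 3rd.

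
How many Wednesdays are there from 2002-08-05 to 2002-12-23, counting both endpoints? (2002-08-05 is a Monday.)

2002-08-05 is a Monday; the first Wednesday on or after it is 2002-08-07 (2 days later).
From 2002-08-07 to 2002-12-23: 24 + 30 + 31 + 30 + 23 = 138 days (rest of August, September, October, November, December).
138 ÷ 7 = 19 full weeks with remainder 5, so 19 more Wednesdays after the first → 20.

20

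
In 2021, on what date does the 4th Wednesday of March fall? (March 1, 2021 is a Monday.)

2021-03-24

March 2021 begins on a Monday, so the first Wednesday is March 3 (2 days later).
The 4th Wednesday is 3 weeks later: 3 + 21 = 24.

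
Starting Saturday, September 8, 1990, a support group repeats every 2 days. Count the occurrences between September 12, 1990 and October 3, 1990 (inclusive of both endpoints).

11

Occurrences land 2·i days after September 8, 1990 for i = 0, 1, 2, …
September 12, 1990 is 4 days after the start; 4 ÷ 2 = 2 remainder 0. First occurrence in the window: #3 on September 12, 1990 (2×2 = 4 days in).
October 3, 1990 is 25 days after the start; 25 ÷ 2 = 12 remainder 1. Last occurrence in the window: #13 on October 2, 1990.
Occurrences #3 through #13: 11 in total.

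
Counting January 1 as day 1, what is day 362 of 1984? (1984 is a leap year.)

December 27, 1984

January has 31 days (362 − 31 = 331 remain).
February has 29 days (331 − 29 = 302 remain).
March has 31 days (302 − 31 = 271 remain).
April has 30 days (271 − 30 = 241 remain).
May has 31 days (241 − 31 = 210 remain).
June has 30 days (210 − 30 = 180 remain).
July has 31 days (180 − 31 = 149 remain).
August has 31 days (149 − 31 = 118 remain).
September has 30 days (118 − 30 = 88 remain).
October has 31 days (88 − 31 = 57 remain).
November has 30 days (57 − 30 = 27 remain).
27 into December → December 27.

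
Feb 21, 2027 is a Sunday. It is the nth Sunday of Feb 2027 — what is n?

Day 21 falls in week ⌈21/7⌉ of the month.
Days 1–7 hold the 1st Sunday, 8–14 the 2nd, 15–21 the 3rd, 22–28 the 4th, 29–31 the 5th.
21 is in the range for the 3rd.

3rd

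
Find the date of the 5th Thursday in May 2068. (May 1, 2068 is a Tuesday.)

2068-05-31

May 2068 begins on a Tuesday, so the first Thursday is May 3 (2 days later).
The 5th Thursday is 4 weeks later: 3 + 28 = 31.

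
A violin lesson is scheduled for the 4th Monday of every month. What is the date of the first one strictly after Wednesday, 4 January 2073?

23 January 2073

January 2073 starts on a Sunday; its first Monday is the 2nd, so the 4th Monday is the 23rd — 23 January 2073.
23 January 2073 is after 4 January 2073, so that is the next one.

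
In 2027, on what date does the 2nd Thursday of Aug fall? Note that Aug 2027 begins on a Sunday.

Aug 2027 begins on a Sunday, so the first Thursday is Aug 5 (4 days later).
The 2nd Thursday is 1 weeks later: 5 + 7 = 12.

Aug 12, 2027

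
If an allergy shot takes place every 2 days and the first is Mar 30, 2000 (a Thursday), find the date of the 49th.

Jul 4, 2000

The 49th occurrence is 48 intervals after the first: 48 × 2 = 96 days after Mar 30, 2000.
Mar has 31 days — 1 day to the end of Mar leaves 95.
Apr has 30 days (65 left).
May has 31 days (34 left).
Jun has 30 days (4 left).
4 days into Jul → Jul 4, 2000.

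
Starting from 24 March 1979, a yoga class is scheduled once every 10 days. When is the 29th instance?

29 December 1979

The 29th occurrence is 28 intervals after the first: 28 × 10 = 280 days after 24 March 1979.
March has 31 days — 7 days to the end of March leaves 273.
April has 30 days (243 left).
May has 31 days (212 left).
June has 30 days (182 left).
July has 31 days (151 left).
August has 31 days (120 left).
September has 30 days (90 left).
October has 31 days (59 left).
November has 30 days (29 left).
29 days into December → 29 December 1979.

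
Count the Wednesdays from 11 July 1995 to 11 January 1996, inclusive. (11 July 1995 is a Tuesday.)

11 July 1995 is a Tuesday; the first Wednesday on or after it is 12 July 1995 (1 day later).
From 12 July 1995 to 11 January 1996: 19 + 31 + 30 + 31 + 30 + 31 + 11 = 183 days (rest of July, August, September, October, November, December, January).
183 ÷ 7 = 26 full weeks with remainder 1, so 26 more Wednesdays after the first → 27.

27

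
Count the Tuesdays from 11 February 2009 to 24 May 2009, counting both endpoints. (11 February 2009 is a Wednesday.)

14

11 February 2009 is a Wednesday; the first Tuesday on or after it is 17 February 2009 (6 days later).
From 17 February 2009 to 24 May 2009: 11 + 31 + 30 + 24 = 96 days (rest of February, March, April, May).
96 ÷ 7 = 13 full weeks with remainder 5, so 13 more Tuesdays after the first → 14.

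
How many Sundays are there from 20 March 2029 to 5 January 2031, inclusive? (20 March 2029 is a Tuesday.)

20 March 2029 is a Tuesday; the first Sunday on or after it is 25 March 2029 (5 days later).
From 25 March 2029 to 5 January 2031: 281 + 365 + 5 = 651 days (rest of 2029, 2030, to 5 January 2031 in 2031).
651 ÷ 7 = 93 full weeks with remainder 0, so 93 more Sundays after the first → 94.

94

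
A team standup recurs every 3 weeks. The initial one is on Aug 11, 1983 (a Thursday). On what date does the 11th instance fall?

The 11th occurrence is 10 intervals after the first: 10 × 21 = 210 days after Aug 11, 1983.
Aug has 31 days — 20 days to the end of Aug leaves 190.
Sep has 30 days (160 left).
Oct has 31 days (129 left).
Nov has 30 days (99 left).
Dec has 31 days (68 left).
Jan has 31 days (37 left).
Feb has 29 days (8 left).
8 days into Mar → Mar 8, 1984.

Mar 8, 1984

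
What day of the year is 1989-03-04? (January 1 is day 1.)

63

Days in months before March: 31 + 28 = 59.
Plus 4 days into March → day 63.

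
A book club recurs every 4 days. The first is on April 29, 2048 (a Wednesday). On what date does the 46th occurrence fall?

October 26, 2048

The 46th occurrence is 45 intervals after the first: 45 × 4 = 180 days after April 29, 2048.
April has 30 days — 1 day to the end of April leaves 179.
May has 31 days (148 left).
June has 30 days (118 left).
July has 31 days (87 left).
August has 31 days (56 left).
September has 30 days (26 left).
26 days into October → October 26, 2048.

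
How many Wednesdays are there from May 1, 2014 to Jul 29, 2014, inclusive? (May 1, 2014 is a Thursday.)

May 1, 2014 is a Thursday; the first Wednesday on or after it is May 7, 2014 (6 days later).
From May 7, 2014 to Jul 29, 2014: 24 + 30 + 29 = 83 days (rest of May, Jun, Jul).
83 ÷ 7 = 11 full weeks with remainder 6, so 11 more Wednesdays after the first → 12.

12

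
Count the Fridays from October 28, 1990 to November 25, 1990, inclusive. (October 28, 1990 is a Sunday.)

October 28, 1990 is a Sunday; the first Friday on or after it is November 2, 1990 (5 days later).
From November 2, 1990 to November 25, 1990 is 25 − 2 = 23 days.
23 ÷ 7 = 3 full weeks with remainder 2, so 3 more Fridays after the first → 4.

4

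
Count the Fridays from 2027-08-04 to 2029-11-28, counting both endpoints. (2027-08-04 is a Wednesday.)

2027-08-04 is a Wednesday; the first Friday on or after it is 2027-08-06 (2 days later).
From 2027-08-06 to 2029-11-28: 147 + 366 + 332 = 845 days (rest of 2027, 2028, to 2029-11-28 in 2029).
845 ÷ 7 = 120 full weeks with remainder 5, so 120 more Fridays after the first → 121.

121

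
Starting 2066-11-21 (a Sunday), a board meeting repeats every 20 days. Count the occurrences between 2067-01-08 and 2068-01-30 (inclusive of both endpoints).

19

Occurrences land 20·i days after 2066-11-21 for i = 0, 1, 2, …
2067-01-08 is 48 days after the start; 48 ÷ 20 = 2 remainder 8; since the remainder is 8, round up to i = 3. First occurrence in the window: #4 on 2067-01-20 (3×20 = 60 days in).
2068-01-30 is 435 days after the start; 435 ÷ 20 = 21 remainder 15. Last occurrence in the window: #22 on 2068-01-15.
Occurrences #4 through #22: 19 in total.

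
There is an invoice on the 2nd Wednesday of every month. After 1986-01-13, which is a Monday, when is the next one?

1986-02-12

January 1986 starts on a Wednesday; its first Wednesday is the 1st, so the 2nd Wednesday is the 8th — 1986-01-08.
That is not after 1986-01-13, so look at February 1986.
February 1986 starts on a Saturday; its first Wednesday is the 5th, so the 2nd Wednesday is the 12th — 1986-02-12.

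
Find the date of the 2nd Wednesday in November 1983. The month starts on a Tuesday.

November 9, 1983

November 1983 begins on a Tuesday, so the first Wednesday is November 2 (1 day later).
The 2nd Wednesday is 1 weeks later: 2 + 7 = 9.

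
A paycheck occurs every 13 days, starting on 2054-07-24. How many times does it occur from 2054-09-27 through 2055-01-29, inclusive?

Occurrences land 13·i days after 2054-07-24 for i = 0, 1, 2, …
2054-09-27 is 65 days after the start; 65 ÷ 13 = 5 remainder 0. First occurrence in the window: #6 on 2054-09-27 (5×13 = 65 days in).
2055-01-29 is 189 days after the start; 189 ÷ 13 = 14 remainder 7. Last occurrence in the window: #15 on 2055-01-22.
Occurrences #6 through #15: 10 in total.

10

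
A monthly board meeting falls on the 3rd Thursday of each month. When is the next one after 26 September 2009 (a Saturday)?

September 2009 starts on a Tuesday; its first Thursday is the 3rd, so the 3rd Thursday is the 17th — 17 September 2009.
That is not after 26 September 2009, so look at October 2009.
October 2009 starts on a Thursday; its first Thursday is the 1st, so the 3rd Thursday is the 15th — 15 October 2009.

15 October 2009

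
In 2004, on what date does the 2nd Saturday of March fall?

March 13, 2004

The first Saturday of March 2004 is March 6.
The 2nd Saturday is 1 weeks later: 6 + 7 = 13.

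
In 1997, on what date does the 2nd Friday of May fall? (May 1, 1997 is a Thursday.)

1997-05-09

May 1997 begins on a Thursday, so the first Friday is May 2 (1 day later).
The 2nd Friday is 1 weeks later: 2 + 7 = 9.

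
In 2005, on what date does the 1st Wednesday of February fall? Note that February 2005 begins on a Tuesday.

2 February 2005

February 2005 begins on a Tuesday, so the first Wednesday is February 2 (1 day later).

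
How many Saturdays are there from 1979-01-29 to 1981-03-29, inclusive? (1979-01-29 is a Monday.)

1979-01-29 is a Monday; the first Saturday on or after it is 1979-02-03 (5 days later).
From 1979-02-03 to 1981-03-29: 331 + 366 + 88 = 785 days (rest of 1979, 1980, to 1981-03-29 in 1981).
785 ÷ 7 = 112 full weeks with remainder 1, so 112 more Saturdays after the first → 113.

113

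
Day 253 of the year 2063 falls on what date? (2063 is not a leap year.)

10 September 2063

January has 31 days (253 − 31 = 222 remain).
February has 28 days (222 − 28 = 194 remain).
March has 31 days (194 − 31 = 163 remain).
April has 30 days (163 − 30 = 133 remain).
May has 31 days (133 − 31 = 102 remain).
June has 30 days (102 − 30 = 72 remain).
July has 31 days (72 − 31 = 41 remain).
August has 31 days (41 − 31 = 10 remain).
10 into September → September 10.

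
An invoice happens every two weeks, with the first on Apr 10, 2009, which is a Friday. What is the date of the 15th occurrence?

The 15th occurrence is 14 intervals after the first: 14 × 14 = 196 days after Apr 10, 2009.
Apr has 30 days — 20 days to the end of Apr leaves 176.
May has 31 days (145 left).
Jun has 30 days (115 left).
Jul has 31 days (84 left).
Aug has 31 days (53 left).
Sep has 30 days (23 left).
23 days into Oct → Oct 23, 2009.

Oct 23, 2009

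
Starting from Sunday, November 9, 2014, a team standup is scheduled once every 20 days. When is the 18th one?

The 18th occurrence is 17 intervals after the first: 17 × 20 = 340 days after November 9, 2014.
November has 30 days — 21 days to the end of November leaves 319.
December has 31 days (288 left).
January has 31 days (257 left).
February has 28 days (229 left).
March has 31 days (198 left).
April has 30 days (168 left).
May has 31 days (137 left).
June has 30 days (107 left).
July has 31 days (76 left).
August has 31 days (45 left).
September has 30 days (15 left).
15 days into October → October 15, 2015.

October 15, 2015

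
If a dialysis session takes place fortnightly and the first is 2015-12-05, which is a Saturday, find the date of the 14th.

2016-06-04

The 14th occurrence is 13 intervals after the first: 13 × 14 = 182 days after 2015-12-05.
December has 31 days — 26 days to the end of December leaves 156.
January has 31 days (125 left).
February has 29 days (96 left).
March has 31 days (65 left).
April has 30 days (35 left).
May has 31 days (4 left).
4 days into June → 2016-06-04.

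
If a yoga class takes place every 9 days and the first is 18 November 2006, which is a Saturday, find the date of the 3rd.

6 December 2006

The 3rd occurrence is 2 intervals after the first: 2 × 9 = 18 days after 18 November 2006.
November has 30 days — 12 days to the end of November leaves 6.
6 days into December → 6 December 2006.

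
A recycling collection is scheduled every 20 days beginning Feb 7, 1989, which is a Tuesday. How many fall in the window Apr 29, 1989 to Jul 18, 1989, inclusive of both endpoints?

4

Occurrences land 20·i days after Feb 7, 1989 for i = 0, 1, 2, …
Apr 29, 1989 is 81 days after the start; 81 ÷ 20 = 4 remainder 1; since the remainder is 1, round up to i = 5. First occurrence in the window: #6 on May 18, 1989 (5×20 = 100 days in).
Jul 18, 1989 is 161 days after the start; 161 ÷ 20 = 8 remainder 1. Last occurrence in the window: #9 on Jul 17, 1989.
Occurrences #6 through #9: 4 in total.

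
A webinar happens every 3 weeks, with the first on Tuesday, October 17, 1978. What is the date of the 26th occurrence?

The 26th occurrence is 25 intervals after the first: 25 × 21 = 525 days after October 17, 1978.
October has 31 days — 14 days to the end of October leaves 511.
From end of October to end of 1978 is 61 days (450 left).
1979 has 365 days (85 left).
January has 31 days (54 left).
February has 29 days (25 left).
25 days into March → March 25, 1980.

March 25, 1980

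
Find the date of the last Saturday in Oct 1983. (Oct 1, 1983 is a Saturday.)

Oct 29, 1983

Oct 1983 begins on a Saturday, so the first Saturday is Oct 1.
Oct 1983 has 31 days. Adding weeks: 1, 8, 15, 22, 29 — the last one ≤ 31 is the 29th.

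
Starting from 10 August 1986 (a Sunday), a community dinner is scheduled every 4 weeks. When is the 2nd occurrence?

The 2nd occurrence is 1 interval after the first: 1 × 28 = 28 days after 10 August 1986.
August has 31 days — 21 days to the end of August leaves 7.
7 days into September → 7 September 1986.

7 September 1986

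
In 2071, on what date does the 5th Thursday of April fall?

The first Thursday of April 2071 is April 2.
The 5th Thursday is 4 weeks later: 2 + 28 = 30.

30 April 2071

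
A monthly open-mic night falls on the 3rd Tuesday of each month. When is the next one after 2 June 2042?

17 June 2042

June 2042 starts on a Sunday; its first Tuesday is the 3rd, so the 3rd Tuesday is the 17th — 17 June 2042.
17 June 2042 is after 2 June 2042, so that is the next one.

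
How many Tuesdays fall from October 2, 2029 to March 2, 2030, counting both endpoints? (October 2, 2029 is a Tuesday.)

22

October 2, 2029 is a Tuesday; the first Tuesday on or after it is October 2, 2029.
From October 2, 2029 to March 2, 2030: 29 + 30 + 31 + 31 + 28 + 2 = 151 days (rest of October, November, December, January, February, March).
151 ÷ 7 = 21 full weeks with remainder 4, so 21 more Tuesdays after the first → 22.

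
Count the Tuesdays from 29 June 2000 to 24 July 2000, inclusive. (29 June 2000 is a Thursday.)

29 June 2000 is a Thursday; the first Tuesday on or after it is 4 July 2000 (5 days later).
From 4 July 2000 to 24 July 2000 is 24 − 4 = 20 days.
20 ÷ 7 = 2 full weeks with remainder 6, so 2 more Tuesdays after the first → 3.

3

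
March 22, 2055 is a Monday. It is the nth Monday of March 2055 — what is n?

4th

Day 22 falls in week ⌈22/7⌉ of the month.
Days 1–7 hold the 1st Monday, 8–14 the 2nd, 15–21 the 3rd, 22–28 the 4th, 29–31 the 5th.
22 is in the range for the 4th.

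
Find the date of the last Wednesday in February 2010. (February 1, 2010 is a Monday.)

February 2010 begins on a Monday, so the first Wednesday is February 3 (2 days later).
February 2010 has 28 days. Adding weeks: 3, 10, 17, 24 — the last one ≤ 28 is the 24th.

24 February 2010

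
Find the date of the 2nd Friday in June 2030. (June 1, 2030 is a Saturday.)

2030-06-14

June 2030 begins on a Saturday, so the first Friday is June 7 (6 days later).
The 2nd Friday is 1 weeks later: 7 + 7 = 14.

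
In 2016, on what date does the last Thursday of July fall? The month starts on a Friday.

July 2016 begins on a Friday, so the first Thursday is July 7 (6 days later).
July 2016 has 31 days. Adding weeks: 7, 14, 21, 28 — the last one ≤ 31 is the 28th.

July 28, 2016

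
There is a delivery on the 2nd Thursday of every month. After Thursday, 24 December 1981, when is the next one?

14 January 1982

December 1981 starts on a Tuesday; its first Thursday is the 3rd, so the 2nd Thursday is the 10th — 10 December 1981.
That is not after 24 December 1981, so look at January 1982.
January 1982 starts on a Friday; its first Thursday is the 7th, so the 2nd Thursday is the 14th — 14 January 1982.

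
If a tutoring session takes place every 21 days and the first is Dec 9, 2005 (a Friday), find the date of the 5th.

Mar 3, 2006

The 5th occurrence is 4 intervals after the first: 4 × 21 = 84 days after Dec 9, 2005.
Dec has 31 days — 22 days to the end of Dec leaves 62.
Jan has 31 days (31 left).
Feb has 28 days (3 left).
3 days into Mar → Mar 3, 2006.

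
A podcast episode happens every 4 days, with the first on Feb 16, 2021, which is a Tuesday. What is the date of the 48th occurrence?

Aug 23, 2021

The 48th occurrence is 47 intervals after the first: 47 × 4 = 188 days after Feb 16, 2021.
Feb has 28 days — 12 days to the end of Feb leaves 176.
Mar has 31 days (145 left).
Apr has 30 days (115 left).
May has 31 days (84 left).
Jun has 30 days (54 left).
Jul has 31 days (23 left).
23 days into Aug → Aug 23, 2021.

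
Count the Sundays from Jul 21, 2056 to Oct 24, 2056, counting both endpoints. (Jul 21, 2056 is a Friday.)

14

Jul 21, 2056 is a Friday; the first Sunday on or after it is Jul 23, 2056 (2 days later).
From Jul 23, 2056 to Oct 24, 2056: 8 + 31 + 30 + 24 = 93 days (rest of Jul, Aug, Sep, Oct).
93 ÷ 7 = 13 full weeks with remainder 2, so 13 more Sundays after the first → 14.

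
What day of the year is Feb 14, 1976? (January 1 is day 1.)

Days in months before Feb: 31 = 31.
Plus 14 days into Feb → day 45.

45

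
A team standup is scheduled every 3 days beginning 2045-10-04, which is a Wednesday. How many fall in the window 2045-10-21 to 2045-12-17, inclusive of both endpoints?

19

Occurrences land 3·i days after 2045-10-04 for i = 0, 1, 2, …
2045-10-21 is 17 days after the start; 17 ÷ 3 = 5 remainder 2; since the remainder is 2, round up to i = 6. First occurrence in the window: #7 on 2045-10-22 (6×3 = 18 days in).
2045-12-17 is 74 days after the start; 74 ÷ 3 = 24 remainder 2. Last occurrence in the window: #25 on 2045-12-15.
Occurrences #7 through #25: 19 in total.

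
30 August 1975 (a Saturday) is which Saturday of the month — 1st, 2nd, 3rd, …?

Day 30 falls in week ⌈30/7⌉ of the month.
Days 1–7 hold the 1st Saturday, 8–14 the 2nd, 15–21 the 3rd, 22–28 the 4th, 29–31 the 5th.
30 is in the range for the 5th.

5th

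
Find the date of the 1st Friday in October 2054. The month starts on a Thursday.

October 2, 2054

October 2054 begins on a Thursday, so the first Friday is October 2 (1 day later).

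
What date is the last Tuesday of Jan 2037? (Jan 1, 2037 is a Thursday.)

Jan 27, 2037

Jan 2037 begins on a Thursday, so the first Tuesday is Jan 6 (5 days later).
Jan 2037 has 31 days. Adding weeks: 6, 13, 20, 27 — the last one ≤ 31 is the 27th.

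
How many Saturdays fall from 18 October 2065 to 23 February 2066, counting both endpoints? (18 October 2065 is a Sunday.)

18

18 October 2065 is a Sunday; the first Saturday on or after it is 24 October 2065 (6 days later).
From 24 October 2065 to 23 February 2066: 7 + 30 + 31 + 31 + 23 = 122 days (rest of October, November, December, January, February).
122 ÷ 7 = 17 full weeks with remainder 3, so 17 more Saturdays after the first → 18.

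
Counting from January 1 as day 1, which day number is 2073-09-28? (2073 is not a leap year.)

271

Days in months before September: 31 + 28 + 31 + 30 + 31 + 30 + 31 + 31 = 243.
Plus 28 days into September → day 271.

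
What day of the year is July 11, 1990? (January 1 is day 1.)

192

Days in months before July: 31 + 28 + 31 + 30 + 31 + 30 = 181.
Plus 11 days into July → day 192.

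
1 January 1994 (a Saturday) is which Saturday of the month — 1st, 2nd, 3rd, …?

1st

Day 1 falls in week ⌈1/7⌉ of the month.
Days 1–7 hold the 1st Saturday, 8–14 the 2nd, 15–21 the 3rd, 22–28 the 4th, 29–31 the 5th.
1 is in the range for the 1st.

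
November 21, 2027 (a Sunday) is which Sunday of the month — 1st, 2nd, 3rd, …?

3rd

Day 21 falls in week ⌈21/7⌉ of the month.
Days 1–7 hold the 1st Sunday, 8–14 the 2nd, 15–21 the 3rd, 22–28 the 4th, 29–31 the 5th.
21 is in the range for the 3rd.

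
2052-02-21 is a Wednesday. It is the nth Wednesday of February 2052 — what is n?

Day 21 falls in week ⌈21/7⌉ of the month.
Days 1–7 hold the 1st Wednesday, 8–14 the 2nd, 15–21 the 3rd, 22–28 the 4th, 29–31 the 5th.
21 is in the range for the 3rd.

3rd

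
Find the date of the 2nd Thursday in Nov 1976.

The first Thursday of Nov 1976 is Nov 4.
The 2nd Thursday is 1 weeks later: 4 + 7 = 11.

Nov 11, 1976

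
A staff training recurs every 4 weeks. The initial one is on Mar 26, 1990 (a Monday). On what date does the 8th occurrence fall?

The 8th occurrence is 7 intervals after the first: 7 × 28 = 196 days after Mar 26, 1990.
Mar has 31 days — 5 days to the end of Mar leaves 191.
Apr has 30 days (161 left).
May has 31 days (130 left).
Jun has 30 days (100 left).
Jul has 31 days (69 left).
Aug has 31 days (38 left).
Sep has 30 days (8 left).
8 days into Oct → Oct 8, 1990.

Oct 8, 1990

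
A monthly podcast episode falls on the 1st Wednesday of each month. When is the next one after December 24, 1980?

December 1980 starts on a Monday, so its 1st Wednesday is December 3, 1980 (2 days in).
That is not after December 24, 1980, so look at January 1981.
January 1981 starts on a Thursday, so its 1st Wednesday is January 7, 1981 (6 days in).

January 7, 1981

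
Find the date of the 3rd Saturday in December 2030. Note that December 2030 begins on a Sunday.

2030-12-21

December 2030 begins on a Sunday, so the first Saturday is December 7 (6 days later).
The 3rd Saturday is 2 weeks later: 7 + 14 = 21.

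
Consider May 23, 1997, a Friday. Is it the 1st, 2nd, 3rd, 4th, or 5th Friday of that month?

4th

Day 23 falls in week ⌈23/7⌉ of the month.
Days 1–7 hold the 1st Friday, 8–14 the 2nd, 15–21 the 3rd, 22–28 the 4th, 29–31 the 5th.
23 is in the range for the 4th.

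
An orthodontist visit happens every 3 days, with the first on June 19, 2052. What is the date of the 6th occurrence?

The 6th occurrence is 5 intervals after the first: 5 × 3 = 15 days after June 19, 2052.
June has 30 days — 11 days to the end of June leaves 4.
4 days into July → July 4, 2052.

July 4, 2052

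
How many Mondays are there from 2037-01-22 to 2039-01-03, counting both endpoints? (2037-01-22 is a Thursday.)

2037-01-22 is a Thursday; the first Monday on or after it is 2037-01-26 (4 days later).
From 2037-01-26 to 2039-01-03: 339 + 365 + 3 = 707 days (rest of 2037, 2038, to 2039-01-03 in 2039).
707 ÷ 7 = 101 full weeks with remainder 0, so 101 more Mondays after the first → 102.

102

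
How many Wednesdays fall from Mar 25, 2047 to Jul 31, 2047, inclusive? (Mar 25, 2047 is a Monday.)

Mar 25, 2047 is a Monday; the first Wednesday on or after it is Mar 27, 2047 (2 days later).
From Mar 27, 2047 to Jul 31, 2047: 4 + 30 + 31 + 30 + 31 = 126 days (rest of Mar, Apr, May, Jun, Jul).
126 ÷ 7 = 18 full weeks with remainder 0, so 18 more Wednesdays after the first → 19.

19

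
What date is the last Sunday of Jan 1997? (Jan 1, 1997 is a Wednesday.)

Jan 1997 begins on a Wednesday, so the first Sunday is Jan 5 (4 days later).
Jan 1997 has 31 days. Adding weeks: 5, 12, 19, 26 — the last one ≤ 31 is the 26th.

Jan 26, 1997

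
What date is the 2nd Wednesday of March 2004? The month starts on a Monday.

10 March 2004

March 2004 begins on a Monday, so the first Wednesday is March 3 (2 days later).
The 2nd Wednesday is 1 weeks later: 3 + 7 = 10.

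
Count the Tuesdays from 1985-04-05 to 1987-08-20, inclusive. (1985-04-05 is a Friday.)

124

1985-04-05 is a Friday; the first Tuesday on or after it is 1985-04-09 (4 days later).
From 1985-04-09 to 1987-08-20: 266 + 365 + 232 = 863 days (rest of 1985, 1986, to 1987-08-20 in 1987).
863 ÷ 7 = 123 full weeks with remainder 2, so 123 more Tuesdays after the first → 124.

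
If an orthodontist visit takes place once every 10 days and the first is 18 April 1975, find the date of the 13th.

16 August 1975

The 13th occurrence is 12 intervals after the first: 12 × 10 = 120 days after 18 April 1975.
April has 30 days — 12 days to the end of April leaves 108.
May has 31 days (77 left).
June has 30 days (47 left).
July has 31 days (16 left).
16 days into August → 16 August 1975.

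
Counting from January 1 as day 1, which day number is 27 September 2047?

270

Days in months before September: 31 + 28 + 31 + 30 + 31 + 30 + 31 + 31 = 243.
Plus 27 days into September → day 270.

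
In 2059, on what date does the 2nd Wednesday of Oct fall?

Oct 8, 2059

Oct 2059 begins on a Wednesday, so the first Wednesday is Oct 1.
The 2nd Wednesday is 1 weeks later: 1 + 7 = 8.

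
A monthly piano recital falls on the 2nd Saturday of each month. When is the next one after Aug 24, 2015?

Aug 2015 starts on a Saturday; its first Saturday is the 1st, so the 2nd Saturday is the 8th — Aug 8, 2015.
That is not after Aug 24, 2015, so look at Sep 2015.
Sep 2015 starts on a Tuesday; its first Saturday is the 5th, so the 2nd Saturday is the 12th — Sep 12, 2015.

Sep 12, 2015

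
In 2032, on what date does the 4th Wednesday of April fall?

April 28, 2032

April 2032 begins on a Thursday, so the first Wednesday is April 7 (6 days later).
The 4th Wednesday is 3 weeks later: 7 + 21 = 28.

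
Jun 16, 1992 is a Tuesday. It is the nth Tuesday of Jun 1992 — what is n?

3rd

Day 16 falls in week ⌈16/7⌉ of the month.
Days 1–7 hold the 1st Tuesday, 8–14 the 2nd, 15–21 the 3rd, 22–28 the 4th, 29–31 the 5th.
16 is in the range for the 3rd.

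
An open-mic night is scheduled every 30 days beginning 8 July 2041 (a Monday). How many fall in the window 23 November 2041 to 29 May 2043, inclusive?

19

Occurrences land 30·i days after 8 July 2041 for i = 0, 1, 2, …
23 November 2041 is 138 days after the start; 138 ÷ 30 = 4 remainder 18; since the remainder is 18, round up to i = 5. First occurrence in the window: #6 on 5 December 2041 (5×30 = 150 days in).
29 May 2043 is 690 days after the start; 690 ÷ 30 = 23 remainder 0. Last occurrence in the window: #24 on 29 May 2043.
Occurrences #6 through #24: 19 in total.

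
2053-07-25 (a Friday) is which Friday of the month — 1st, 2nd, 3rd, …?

Day 25 falls in week ⌈25/7⌉ of the month.
Days 1–7 hold the 1st Friday, 8–14 the 2nd, 15–21 the 3rd, 22–28 the 4th, 29–31 the 5th.
25 is in the range for the 4th.

4th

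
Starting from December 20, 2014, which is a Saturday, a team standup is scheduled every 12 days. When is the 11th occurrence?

April 19, 2015

The 11th occurrence is 10 intervals after the first: 10 × 12 = 120 days after December 20, 2014.
December has 31 days — 11 days to the end of December leaves 109.
January has 31 days (78 left).
February has 28 days (50 left).
March has 31 days (19 left).
19 days into April → April 19, 2015.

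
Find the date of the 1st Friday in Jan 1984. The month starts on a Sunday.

Jan 1984 begins on a Sunday, so the first Friday is Jan 6 (5 days later).

Jan 6, 1984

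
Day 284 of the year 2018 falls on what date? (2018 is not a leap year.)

January has 31 days (284 − 31 = 253 remain).
February has 28 days (253 − 28 = 225 remain).
March has 31 days (225 − 31 = 194 remain).
April has 30 days (194 − 30 = 164 remain).
May has 31 days (164 − 31 = 133 remain).
June has 30 days (133 − 30 = 103 remain).
July has 31 days (103 − 31 = 72 remain).
August has 31 days (72 − 31 = 41 remain).
September has 30 days (41 − 30 = 11 remain).
11 into October → October 11.

2018-10-11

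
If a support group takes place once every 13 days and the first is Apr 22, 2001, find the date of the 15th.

Oct 21, 2001

The 15th occurrence is 14 intervals after the first: 14 × 13 = 182 days after Apr 22, 2001.
Apr has 30 days — 8 days to the end of Apr leaves 174.
May has 31 days (143 left).
Jun has 30 days (113 left).
Jul has 31 days (82 left).
Aug has 31 days (51 left).
Sep has 30 days (21 left).
21 days into Oct → Oct 21, 2001.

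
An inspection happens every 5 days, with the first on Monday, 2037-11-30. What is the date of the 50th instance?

The 50th occurrence is 49 intervals after the first: 49 × 5 = 245 days after 2037-11-30.
November has 30 days — 0 days to the end of November leaves 245.
December has 31 days (214 left).
January has 31 days (183 left).
February has 28 days (155 left).
March has 31 days (124 left).
April has 30 days (94 left).
May has 31 days (63 left).
June has 30 days (33 left).
July has 31 days (2 left).
2 days into August → 2038-08-02.

2038-08-02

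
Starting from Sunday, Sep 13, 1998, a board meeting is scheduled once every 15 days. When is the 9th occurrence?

The 9th occurrence is 8 intervals after the first: 8 × 15 = 120 days after Sep 13, 1998.
Sep has 30 days — 17 days to the end of Sep leaves 103.
Oct has 31 days (72 left).
Nov has 30 days (42 left).
Dec has 31 days (11 left).
11 days into Jan → Jan 11, 1999.

Jan 11, 1999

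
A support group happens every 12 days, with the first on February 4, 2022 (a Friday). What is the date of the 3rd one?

The 3rd occurrence is 2 intervals after the first: 2 × 12 = 24 days after February 4, 2022.
24 days later is February 28, 2022.

February 28, 2022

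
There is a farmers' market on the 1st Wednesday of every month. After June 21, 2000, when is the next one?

June 2000 starts on a Thursday, so its 1st Wednesday is June 7, 2000 (6 days in).
That is not after June 21, 2000, so look at July 2000.
July 2000 starts on a Saturday, so its 1st Wednesday is July 5, 2000 (4 days in).

July 5, 2000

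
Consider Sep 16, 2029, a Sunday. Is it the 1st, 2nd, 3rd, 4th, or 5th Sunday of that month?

Day 16 falls in week ⌈16/7⌉ of the month.
Days 1–7 hold the 1st Sunday, 8–14 the 2nd, 15–21 the 3rd, 22–28 the 4th, 29–31 the 5th.
16 is in the range for the 3rd.

3rd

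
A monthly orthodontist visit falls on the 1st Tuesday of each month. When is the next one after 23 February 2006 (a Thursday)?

7 March 2006

February 2006 starts on a Wednesday, so its 1st Tuesday is 7 February 2006 (6 days in).
That is not after 23 February 2006, so look at March 2006.
March 2006 starts on a Wednesday, so its 1st Tuesday is 7 March 2006 (6 days in).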